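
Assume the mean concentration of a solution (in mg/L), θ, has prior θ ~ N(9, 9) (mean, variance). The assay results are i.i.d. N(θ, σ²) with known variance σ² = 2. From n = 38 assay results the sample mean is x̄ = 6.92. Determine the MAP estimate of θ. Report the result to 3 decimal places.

θ̂_MAP = 6.932

n = 38, x̄ = 6.92.
For a Normal prior and Normal likelihood with known variance, the posterior is Normal; its mode equals its mean, the precision-weighted average.
Prior precision 1/σ₀² = 1/9; data precision n/σ² = 38/2 = 19.
θ̂ = ((1/9)·9 + 19·6.92) / (1/9 + 19) = 132.48/(172/9) = 7452/1075 ≈ 6.932.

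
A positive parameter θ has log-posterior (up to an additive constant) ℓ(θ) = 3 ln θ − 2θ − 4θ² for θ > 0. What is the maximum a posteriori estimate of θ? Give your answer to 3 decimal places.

θ̂_MAP = 0.500

ℓ'(θ) = 3/θ − 2 − 8θ. Setting this to zero and multiplying by θ: 8θ² + 2θ − 3 = 0.
θ = (−2 + √(2² + 4·8·3)) / (2·8) = (−2 + √100) / 16 = (−2 + 10)/16 = 1/2.
ℓ''(θ) = −3/θ² − 8 < 0, confirming a maximum.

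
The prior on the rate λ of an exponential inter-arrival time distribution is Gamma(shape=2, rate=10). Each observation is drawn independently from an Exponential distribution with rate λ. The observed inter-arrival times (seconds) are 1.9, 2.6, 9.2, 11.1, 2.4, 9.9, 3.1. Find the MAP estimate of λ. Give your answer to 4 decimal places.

The Exponential(rate=λ) likelihood is ∝ λ^n e^(−λΣtᵢ). Here n = 7 and Σtᵢ = 1.9 + 2.6 + 9.2 + 11.1 + 2.4 + 9.9 + 3.1 = 40.2.
Posterior ∝ λe^(−10λ) · λ^7e^(−40.2λ) = λ^8e^(−50.2λ), i.e. Gamma(9, 50.2).
Mode = (a−1)/b = 8/50.2 ≈ 0.1594.

λ̂_MAP = 0.1594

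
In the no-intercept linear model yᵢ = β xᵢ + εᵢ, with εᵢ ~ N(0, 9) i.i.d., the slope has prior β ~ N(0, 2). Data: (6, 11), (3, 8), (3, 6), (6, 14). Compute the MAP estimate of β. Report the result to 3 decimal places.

log p(β | y) = −Σ(yᵢ − βxᵢ)²/(2·9) − β²/(2·2) + const.
Setting the derivative to zero: Σxᵢ(yᵢ − βxᵢ)/9 − β/2 = 0, so β = Σxᵢyᵢ / (Σxᵢ² + σ²/τ²).
Σxᵢyᵢ = 6·11 + 3·8 + 3·6 + 6·14 = 192; Σxᵢ² = 90; σ²/τ² = 4.5.
β̂_MAP = 192 / (90 + 4.5) = 192/94.5 ≈ 2.032.

β̂_MAP = 2.032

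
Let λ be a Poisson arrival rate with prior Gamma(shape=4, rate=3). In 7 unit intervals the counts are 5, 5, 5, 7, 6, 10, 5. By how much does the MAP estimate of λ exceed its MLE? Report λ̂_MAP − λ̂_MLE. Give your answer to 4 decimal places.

MAP − MLE = -1.5429

Σxᵢ = 43. Posterior is Gamma(47, 10); MAP = (47−1)/10 = 46/10 ≈ 4.60000.
MLE = x̄ = 43/7 ≈ 6.14286.
Difference = 46/10 − 43/7 = -54/35 ≈ -1.5429.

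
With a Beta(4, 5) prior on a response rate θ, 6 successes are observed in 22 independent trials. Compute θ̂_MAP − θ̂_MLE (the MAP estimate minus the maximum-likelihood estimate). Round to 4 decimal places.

Posterior is Beta(10, 21); MAP = (10−1)/(31−2) = 9/29 ≈ 0.31034.
MLE ignores the prior: θ̂_MLE = k/n = 6/22 ≈ 0.27273.
Difference = 9/29 − 6/22 = 12/319 ≈ 0.0376.

MAP − MLE = 0.0376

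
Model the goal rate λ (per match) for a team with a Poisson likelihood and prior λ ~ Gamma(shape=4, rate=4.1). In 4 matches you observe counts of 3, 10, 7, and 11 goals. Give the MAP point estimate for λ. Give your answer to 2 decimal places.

Σxᵢ = 3+10+7+11 = 31, with n = 4.
Posterior ∝ λ^3e^(−4.1λ) · λ^31e^(−4λ) = λ^34e^(−8.1λ), i.e. Gamma(shape=35, rate=8.1).
The mode of a Gamma(a, b) with a ≥ 1 (shape–rate) is (a−1)/b = 34/8.1 ≈ 4.20.

λ̂_MAP = 4.20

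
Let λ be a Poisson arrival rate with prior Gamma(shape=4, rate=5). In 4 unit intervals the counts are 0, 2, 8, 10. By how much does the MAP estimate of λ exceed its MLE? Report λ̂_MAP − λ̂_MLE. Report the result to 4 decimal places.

Σxᵢ = 20. Posterior is Gamma(24, 9); MAP = (24−1)/9 = 23/9 ≈ 2.55556.
MLE = x̄ = 20/4 ≈ 5.00000.
Difference = 23/9 − 20/4 = -22/9 ≈ -2.4444.

MAP − MLE = -2.4444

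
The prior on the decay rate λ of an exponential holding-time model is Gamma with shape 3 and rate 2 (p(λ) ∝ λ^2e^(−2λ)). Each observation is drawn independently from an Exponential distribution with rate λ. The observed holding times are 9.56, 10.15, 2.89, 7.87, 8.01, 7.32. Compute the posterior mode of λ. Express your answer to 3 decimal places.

λ̂_MAP = 0.167

The Exponential(rate=λ) likelihood is ∝ λ^n e^(−λΣtᵢ). Here n = 6 and Σtᵢ = 9.56 + 10.15 + 2.89 + 7.87 + 8.01 + 7.32 = 45.80.
Posterior ∝ λ^2e^(−2λ) · λ^6e^(−45.80λ) = λ^8e^(−47.80λ), i.e. Gamma(9, 47.80).
Mode = (a−1)/b = 8/47.80 ≈ 0.167.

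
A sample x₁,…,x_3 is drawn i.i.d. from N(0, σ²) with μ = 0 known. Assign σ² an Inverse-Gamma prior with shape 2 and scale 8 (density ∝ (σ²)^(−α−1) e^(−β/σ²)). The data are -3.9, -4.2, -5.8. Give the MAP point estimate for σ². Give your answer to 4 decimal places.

σ̂²_MAP = 9.1656

Sum of squared deviations about the known mean: SS = (-3.9−0)² + (-4.2−0)² + (-5.8−0)² = 66.49.
The Normal likelihood contributes (σ²)^(−n/2) exp(−SS/(2σ²)), so the posterior is Inverse-Gamma(α + n/2, β + SS/2) = Inverse-Gamma(3.5, 41.245).
The mode of Inverse-Gamma(a, b) is b/(a+1) = 41.245/4.5 ≈ 9.1656.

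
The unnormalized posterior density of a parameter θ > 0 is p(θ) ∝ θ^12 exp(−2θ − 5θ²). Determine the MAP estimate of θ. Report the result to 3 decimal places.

θ̂_MAP = 1.000

ℓ'(θ) = 12/θ − 2 − 10θ. Setting this to zero and multiplying by θ: 10θ² + 2θ − 12 = 0.
θ = (−2 + √(2² + 4·10·12)) / (2·10) = (−2 + √484) / 20 = (−2 + 22)/20 = 1.
ℓ''(θ) = −12/θ² − 10 < 0, confirming a maximum.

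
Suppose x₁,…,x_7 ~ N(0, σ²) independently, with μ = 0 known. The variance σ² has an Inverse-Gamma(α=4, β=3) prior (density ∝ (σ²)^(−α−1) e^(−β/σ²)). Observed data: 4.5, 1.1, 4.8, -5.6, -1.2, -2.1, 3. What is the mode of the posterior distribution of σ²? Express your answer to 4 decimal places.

σ̂²_MAP = 5.6888

Sum of squared deviations about the known mean: SS = (4.5−0)² + (1.1−0)² + (4.8−0)² + (-5.6−0)² + (-1.2−0)² + (-2.1−0)² + (3−0)² = 90.71.
The Normal likelihood contributes (σ²)^(−n/2) exp(−SS/(2σ²)), so the posterior is Inverse-Gamma(α + n/2, β + SS/2) = Inverse-Gamma(7.5, 48.355).
The mode of Inverse-Gamma(a, b) is b/(a+1) = 48.355/8.5 ≈ 5.6888.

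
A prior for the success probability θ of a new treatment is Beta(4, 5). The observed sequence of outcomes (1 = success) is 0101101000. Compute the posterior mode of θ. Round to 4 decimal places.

θ̂_MAP = 0.4118

Prior: Beta(4, 5).
Data: 4 successes in 10 trials (from the sequence). The binomial likelihood contributes θ^4(1−θ)^6, so the posterior is Beta(4+4, 5+6) = Beta(8, 11).
For Beta(a, b) with a, b > 1 the mode is (a−1)/(a+b−2) = 7/17 ≈ 0.4118.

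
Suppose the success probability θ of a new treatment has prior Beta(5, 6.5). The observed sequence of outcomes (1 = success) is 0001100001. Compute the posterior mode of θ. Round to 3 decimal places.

Prior: Beta(5, 6.5).
Data: 3 successes in 10 trials (from the sequence). The binomial likelihood contributes θ^3(1−θ)^7, so the posterior is Beta(5+3, 6.5+7) = Beta(8, 13.5).
For Beta(a, b) with a, b > 1 the mode is (a−1)/(a+b−2) = 7/19.5 ≈ 0.359.

θ̂_MAP = 0.359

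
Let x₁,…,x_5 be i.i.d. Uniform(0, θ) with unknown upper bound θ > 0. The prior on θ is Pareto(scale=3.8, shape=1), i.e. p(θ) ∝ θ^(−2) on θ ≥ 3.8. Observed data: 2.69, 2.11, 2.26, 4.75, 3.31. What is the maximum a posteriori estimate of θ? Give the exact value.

θ̂_MAP = 4.75

The Uniform(0, θ) likelihood is θ^(−n) for θ ≥ max(xᵢ), zero otherwise. Here max(xᵢ) = 4.75.
Posterior ∝ θ^(−2) · θ^(−5) = θ^(−7) on θ ≥ max(3.8, 4.75) = 4.75.
This density is strictly decreasing in θ, so the posterior mode lies at the lower boundary of the support.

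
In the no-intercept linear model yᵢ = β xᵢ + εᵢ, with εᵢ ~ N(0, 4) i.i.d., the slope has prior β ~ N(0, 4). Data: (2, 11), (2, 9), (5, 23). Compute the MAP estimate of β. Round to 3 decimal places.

β̂_MAP = 4.559

log p(β | y) = −Σ(yᵢ − βxᵢ)²/(2·4) − β²/(2·4) + const.
Setting the derivative to zero: Σxᵢ(yᵢ − βxᵢ)/4 − β/4 = 0, so β = Σxᵢyᵢ / (Σxᵢ² + σ²/τ²).
Σxᵢyᵢ = 2·11 + 2·9 + 5·23 = 155; Σxᵢ² = 33; σ²/τ² = 1.
β̂_MAP = 155 / (33 + 1) = 155/34 ≈ 4.559.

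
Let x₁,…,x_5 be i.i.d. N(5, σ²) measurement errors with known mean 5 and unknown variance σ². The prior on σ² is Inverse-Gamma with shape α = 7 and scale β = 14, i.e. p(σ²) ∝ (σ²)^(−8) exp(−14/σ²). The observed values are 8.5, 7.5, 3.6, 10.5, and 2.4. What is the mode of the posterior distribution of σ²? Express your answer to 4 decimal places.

σ̂²_MAP = 4.0700

Sum of squared deviations about the known mean: SS = (8.5−5)² + (7.5−5)² + (3.6−5)² + (10.5−5)² + (2.4−5)² = 57.47.
The Normal likelihood contributes (σ²)^(−n/2) exp(−SS/(2σ²)), so the posterior is Inverse-Gamma(α + n/2, β + SS/2) = Inverse-Gamma(9.5, 42.735).
The mode of Inverse-Gamma(a, b) is b/(a+1) = 42.735/10.5 ≈ 4.0700.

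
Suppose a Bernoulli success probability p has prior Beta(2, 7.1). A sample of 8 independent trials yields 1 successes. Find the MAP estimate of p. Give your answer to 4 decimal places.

Prior: Beta(2, 7.1).
Data: 1 success in 8 trials. The binomial likelihood contributes p(1−p)^7, so the posterior is Beta(2+1, 7.1+7) = Beta(3, 14.1).
For Beta(a, b) with a, b > 1 the mode is (a−1)/(a+b−2) = 2/15.1 ≈ 0.1325.

p̂_MAP = 0.1325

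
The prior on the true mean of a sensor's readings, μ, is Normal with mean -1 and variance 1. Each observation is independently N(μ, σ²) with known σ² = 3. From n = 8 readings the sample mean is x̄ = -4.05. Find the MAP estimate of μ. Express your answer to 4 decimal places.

μ̂_MAP = -3.2182

n = 8, x̄ = -4.05.
For a Normal prior and Normal likelihood with known variance, the posterior is Normal; its mode equals its mean, the precision-weighted average.
Prior precision 1/σ₀² = 1/1 = 1; data precision n/σ² = 8/3.
μ̂ = (1·(-1) + (8/3)·(-4.05)) / (1 + 8/3) = (-11.8)/(11/3) = -177/55 ≈ -3.2182.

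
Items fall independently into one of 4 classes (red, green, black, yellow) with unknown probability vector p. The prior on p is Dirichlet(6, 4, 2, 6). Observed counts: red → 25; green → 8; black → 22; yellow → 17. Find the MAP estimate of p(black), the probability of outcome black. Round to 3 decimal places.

The posterior is Dirichlet(αᵢ + nᵢ) = Dirichlet(31, 12, 24, 23).
For a Dirichlet(a₁,…,a_K) with all aᵢ > 1, the mode has j-th component (aⱼ − 1)/(Σaᵢ − K).
Here Σaᵢ = 90 and K = 4, so p(black) = (24 − 1)/(90 − 4) = 23/86 ≈ 0.267.

MAP estimate of p(black) = 0.267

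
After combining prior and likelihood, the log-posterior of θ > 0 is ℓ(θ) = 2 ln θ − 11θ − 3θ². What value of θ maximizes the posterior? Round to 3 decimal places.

θ̂_MAP = 0.167

ℓ'(θ) = 2/θ − 11 − 6θ. Setting this to zero and multiplying by θ: 6θ² + 11θ − 2 = 0.
θ = (−11 + √(11² + 4·6·2)) / (2·6) = (−11 + √169) / 12 = (−11 + 13)/12 = 1/6.
ℓ''(θ) = −2/θ² − 6 < 0, confirming a maximum.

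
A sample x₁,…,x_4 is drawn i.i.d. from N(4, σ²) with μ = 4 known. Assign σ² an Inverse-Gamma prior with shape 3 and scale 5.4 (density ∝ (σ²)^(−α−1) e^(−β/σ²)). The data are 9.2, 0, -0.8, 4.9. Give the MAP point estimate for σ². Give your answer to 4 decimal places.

Sum of squared deviations about the known mean: SS = (9.2−4)² + (0−4)² + (-0.8−4)² + (4.9−4)² = 66.89.
The Normal likelihood contributes (σ²)^(−n/2) exp(−SS/(2σ²)), so the posterior is Inverse-Gamma(α + n/2, β + SS/2) = Inverse-Gamma(5, 38.845).
The mode of Inverse-Gamma(a, b) is b/(a+1) = 38.845/6 ≈ 6.4742.

σ̂²_MAP = 6.4742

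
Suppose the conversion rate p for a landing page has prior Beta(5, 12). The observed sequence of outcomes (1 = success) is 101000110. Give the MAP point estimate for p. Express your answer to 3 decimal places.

p̂_MAP = 0.333

Prior: Beta(5, 12).
Data: 4 successes in 9 trials (from the sequence). The binomial likelihood contributes p^4(1−p)^5, so the posterior is Beta(5+4, 12+5) = Beta(9, 17).
For Beta(a, b) with a, b > 1 the mode is (a−1)/(a+b−2) = 8/24 ≈ 0.333.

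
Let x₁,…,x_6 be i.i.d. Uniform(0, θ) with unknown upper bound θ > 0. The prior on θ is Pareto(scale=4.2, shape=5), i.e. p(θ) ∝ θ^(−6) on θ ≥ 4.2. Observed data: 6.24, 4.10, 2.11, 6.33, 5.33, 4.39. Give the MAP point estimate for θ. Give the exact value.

The Uniform(0, θ) likelihood is θ^(−n) for θ ≥ max(xᵢ), zero otherwise. Here max(xᵢ) = 6.33.
Posterior ∝ θ^(−6) · θ^(−6) = θ^(−12) on θ ≥ max(4.2, 6.33) = 6.33.
This density is strictly decreasing in θ, so the posterior mode lies at the lower boundary of the support.

θ̂_MAP = 6.33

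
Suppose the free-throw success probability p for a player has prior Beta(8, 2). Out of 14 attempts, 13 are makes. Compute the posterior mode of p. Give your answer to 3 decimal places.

Prior: Beta(8, 2).
Data: 13 successes in 14 trials. The binomial likelihood contributes p^13(1−p)^1, so the posterior is Beta(8+13, 2+1) = Beta(21, 3).
For Beta(a, b) with a, b > 1 the mode is (a−1)/(a+b−2) = 20/22 ≈ 0.909.

p̂_MAP = 0.909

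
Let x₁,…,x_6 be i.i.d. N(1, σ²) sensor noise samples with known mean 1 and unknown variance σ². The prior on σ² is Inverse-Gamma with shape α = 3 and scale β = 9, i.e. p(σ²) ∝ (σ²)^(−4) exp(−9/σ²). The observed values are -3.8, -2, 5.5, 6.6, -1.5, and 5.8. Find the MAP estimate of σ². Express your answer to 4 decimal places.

σ̂²_MAP = 9.3529

Sum of squared deviations about the known mean: SS = (-3.8−1)² + (-2−1)² + (5.5−1)² + (6.6−1)² + (-1.5−1)² + (5.8−1)² = 112.94.
The Normal likelihood contributes (σ²)^(−n/2) exp(−SS/(2σ²)), so the posterior is Inverse-Gamma(α + n/2, β + SS/2) = Inverse-Gamma(6, 65.47).
The mode of Inverse-Gamma(a, b) is b/(a+1) = 65.47/7 ≈ 9.3529.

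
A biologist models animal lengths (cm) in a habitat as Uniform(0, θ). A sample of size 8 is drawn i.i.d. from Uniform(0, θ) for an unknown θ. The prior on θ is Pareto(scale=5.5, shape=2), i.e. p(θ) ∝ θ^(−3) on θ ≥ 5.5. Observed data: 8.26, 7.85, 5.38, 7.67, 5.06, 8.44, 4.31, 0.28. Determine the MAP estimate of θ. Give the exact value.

θ̂_MAP = 8.44

The Uniform(0, θ) likelihood is θ^(−n) for θ ≥ max(xᵢ), zero otherwise. Here max(xᵢ) = 8.44.
Posterior ∝ θ^(−3) · θ^(−8) = θ^(−11) on θ ≥ max(5.5, 8.44) = 8.44.
This density is strictly decreasing in θ, so the posterior mode lies at the lower boundary of the support.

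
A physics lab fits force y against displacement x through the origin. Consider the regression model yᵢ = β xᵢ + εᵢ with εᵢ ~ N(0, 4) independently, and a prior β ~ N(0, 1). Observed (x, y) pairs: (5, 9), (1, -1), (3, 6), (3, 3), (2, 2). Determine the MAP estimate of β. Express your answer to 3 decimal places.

β̂_MAP = 1.442

log p(β | y) = −Σ(yᵢ − βxᵢ)²/(2·4) − β²/(2·1) + const.
Setting the derivative to zero: Σxᵢ(yᵢ − βxᵢ)/4 − β/1 = 0, so β = Σxᵢyᵢ / (Σxᵢ² + σ²/τ²).
Σxᵢyᵢ = 5·9 + 1·(-1) + 3·6 + 3·3 + 2·2 = 75; Σxᵢ² = 48; σ²/τ² = 4.
β̂_MAP = 75 / (48 + 4) = 75/52 ≈ 1.442.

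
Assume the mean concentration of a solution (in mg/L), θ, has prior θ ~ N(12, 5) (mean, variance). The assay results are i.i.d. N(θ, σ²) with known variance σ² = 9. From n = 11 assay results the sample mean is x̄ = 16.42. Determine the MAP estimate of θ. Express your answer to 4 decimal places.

n = 11, x̄ = 16.42.
For a Normal prior and Normal likelihood with known variance, the posterior is Normal; its mode equals its mean, the precision-weighted average.
Prior precision 1/σ₀² = 1/5 = 0.2; data precision n/σ² = 11/9.
θ̂ = (0.2·12 + (11/9)·16.42) / (0.2 + 11/9) = (10111/450)/(64/45) = 15.7984375 ≈ 15.7984.

θ̂_MAP = 15.7984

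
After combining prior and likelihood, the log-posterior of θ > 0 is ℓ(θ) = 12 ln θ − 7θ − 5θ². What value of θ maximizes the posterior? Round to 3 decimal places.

θ̂_MAP = 0.800

ℓ'(θ) = 12/θ − 7 − 10θ. Setting this to zero and multiplying by θ: 10θ² + 7θ − 12 = 0.
θ = (−7 + √(7² + 4·10·12)) / (2·10) = (−7 + √529) / 20 = (−7 + 23)/20 = 4/5.
ℓ''(θ) = −12/θ² − 10 < 0, confirming a maximum.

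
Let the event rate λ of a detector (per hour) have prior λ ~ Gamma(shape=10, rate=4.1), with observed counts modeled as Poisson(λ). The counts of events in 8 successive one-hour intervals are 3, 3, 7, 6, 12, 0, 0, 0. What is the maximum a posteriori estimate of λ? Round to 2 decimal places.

λ̂_MAP = 3.31

Σxᵢ = 3+3+7+6+12+0+0+0 = 31, with n = 8.
Posterior ∝ λ^9e^(−4.1λ) · λ^31e^(−8λ) = λ^40e^(−12.1λ), i.e. Gamma(shape=41, rate=12.1).
The mode of a Gamma(a, b) with a ≥ 1 (shape–rate) is (a−1)/b = 40/12.1 ≈ 3.31.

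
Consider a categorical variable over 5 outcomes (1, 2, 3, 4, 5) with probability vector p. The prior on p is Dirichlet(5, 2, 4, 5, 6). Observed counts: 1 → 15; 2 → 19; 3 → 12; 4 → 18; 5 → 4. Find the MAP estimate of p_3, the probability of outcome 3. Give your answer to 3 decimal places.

The posterior is Dirichlet(αᵢ + nᵢ) = Dirichlet(20, 21, 16, 23, 10).
For a Dirichlet(a₁,…,a_K) with all aᵢ > 1, the mode has j-th component (aⱼ − 1)/(Σaᵢ − K).
Here Σaᵢ = 90 and K = 5, so p_3 = (16 − 1)/(90 − 5) = 15/85 ≈ 0.176.

MAP estimate: 0.176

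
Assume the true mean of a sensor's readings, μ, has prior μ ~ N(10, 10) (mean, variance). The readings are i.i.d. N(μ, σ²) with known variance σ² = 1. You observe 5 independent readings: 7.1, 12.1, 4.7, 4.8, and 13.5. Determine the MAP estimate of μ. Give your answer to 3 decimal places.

μ̂_MAP = 8.471

n = 5; x̄ = (7.1 + 12.1 + 4.7 + 4.8 + 13.5)/5 = 42.2/5 = 8.44.
For a Normal prior and Normal likelihood with known variance, the posterior is Normal; its mode equals its mean, the precision-weighted average.
Prior precision 1/σ₀² = 1/10 = 0.1; data precision n/σ² = 5/1 = 5.
μ̂ = (0.1·10 + 5·8.44) / (0.1 + 5) = 43.2/5.1 = 144/17 ≈ 8.471.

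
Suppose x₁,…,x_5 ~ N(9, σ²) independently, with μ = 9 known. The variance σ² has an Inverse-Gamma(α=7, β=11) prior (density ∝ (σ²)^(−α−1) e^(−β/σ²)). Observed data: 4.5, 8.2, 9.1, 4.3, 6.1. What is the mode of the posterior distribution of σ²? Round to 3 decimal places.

σ̂²_MAP = 3.495

Sum of squared deviations about the known mean: SS = (4.5−9)² + (8.2−9)² + (9.1−9)² + (4.3−9)² + (6.1−9)² = 51.4.
The Normal likelihood contributes (σ²)^(−n/2) exp(−SS/(2σ²)), so the posterior is Inverse-Gamma(α + n/2, β + SS/2) = Inverse-Gamma(9.5, 36.7).
The mode of Inverse-Gamma(a, b) is b/(a+1) = 36.7/10.5 ≈ 3.495.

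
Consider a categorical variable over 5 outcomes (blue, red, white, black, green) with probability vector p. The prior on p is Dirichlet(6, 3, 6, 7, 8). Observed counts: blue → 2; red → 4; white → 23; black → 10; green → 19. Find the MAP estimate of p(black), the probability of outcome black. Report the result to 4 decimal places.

The posterior is Dirichlet(αᵢ + nᵢ) = Dirichlet(8, 7, 29, 17, 27).
For a Dirichlet(a₁,…,a_K) with all aᵢ > 1, the mode has j-th component (aⱼ − 1)/(Σaᵢ − K).
Here Σaᵢ = 88 and K = 5, so p(black) = (17 − 1)/(88 − 5) = 16/83 ≈ 0.1928.

MAP estimate of p(black) = 0.1928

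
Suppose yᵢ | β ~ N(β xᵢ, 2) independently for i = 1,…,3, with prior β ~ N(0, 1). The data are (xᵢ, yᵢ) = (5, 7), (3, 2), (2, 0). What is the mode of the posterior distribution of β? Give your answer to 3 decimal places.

β̂_MAP = 1.025

log p(β | y) = −Σ(yᵢ − βxᵢ)²/(2·2) − β²/(2·1) + const.
Setting the derivative to zero: Σxᵢ(yᵢ − βxᵢ)/2 − β/1 = 0, so β = Σxᵢyᵢ / (Σxᵢ² + σ²/τ²).
Σxᵢyᵢ = 5·7 + 3·2 + 2·0 = 41; Σxᵢ² = 38; σ²/τ² = 2.
β̂_MAP = 41 / (38 + 2) = 41/40 ≈ 1.025.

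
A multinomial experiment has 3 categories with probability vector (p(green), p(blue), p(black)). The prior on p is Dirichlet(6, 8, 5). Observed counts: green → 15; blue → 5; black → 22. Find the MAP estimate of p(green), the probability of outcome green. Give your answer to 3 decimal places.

MAP estimate of p(green) = 0.345

The posterior is Dirichlet(αᵢ + nᵢ) = Dirichlet(21, 13, 27).
For a Dirichlet(a₁,…,a_K) with all aᵢ > 1, the mode has j-th component (aⱼ − 1)/(Σaᵢ − K).
Here Σaᵢ = 61 and K = 3, so p(green) = (21 − 1)/(61 − 3) = 20/58 ≈ 0.345.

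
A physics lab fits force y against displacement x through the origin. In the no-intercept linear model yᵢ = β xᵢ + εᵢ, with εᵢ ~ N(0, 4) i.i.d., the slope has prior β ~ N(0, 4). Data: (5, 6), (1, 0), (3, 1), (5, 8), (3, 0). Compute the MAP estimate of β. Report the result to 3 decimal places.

log p(β | y) = −Σ(yᵢ − βxᵢ)²/(2·4) − β²/(2·4) + const.
Setting the derivative to zero: Σxᵢ(yᵢ − βxᵢ)/4 − β/4 = 0, so β = Σxᵢyᵢ / (Σxᵢ² + σ²/τ²).
Σxᵢyᵢ = 5·6 + 1·0 + 3·1 + 5·8 + 3·0 = 73; Σxᵢ² = 69; σ²/τ² = 1.
β̂_MAP = 73 / (69 + 1) = 73/70 ≈ 1.043.

β̂_MAP = 1.043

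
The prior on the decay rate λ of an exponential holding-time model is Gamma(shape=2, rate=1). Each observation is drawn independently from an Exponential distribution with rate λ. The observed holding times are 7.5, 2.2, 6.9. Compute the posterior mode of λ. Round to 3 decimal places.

λ̂_MAP = 0.227

The Exponential(rate=λ) likelihood is ∝ λ^n e^(−λΣtᵢ). Here n = 3 and Σtᵢ = 7.5 + 2.2 + 6.9 = 16.6.
Posterior ∝ λe^(−1λ) · λ^3e^(−16.6λ) = λ^4e^(−17.6λ), i.e. Gamma(5, 17.6).
Mode = (a−1)/b = 4/17.6 ≈ 0.227.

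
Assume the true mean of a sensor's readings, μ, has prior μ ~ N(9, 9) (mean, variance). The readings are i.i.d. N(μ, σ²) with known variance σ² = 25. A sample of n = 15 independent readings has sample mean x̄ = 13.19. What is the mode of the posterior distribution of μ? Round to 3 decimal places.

n = 15, x̄ = 13.19.
For a Normal prior and Normal likelihood with known variance, the posterior is Normal; its mode equals its mean, the precision-weighted average.
Prior precision 1/σ₀² = 1/9; data precision n/σ² = 15/25 = 0.6.
μ̂ = ((1/9)·9 + 0.6·13.19) / (1/9 + 0.6) = 8.914/(32/45) = 12.5353125 ≈ 12.535.

μ̂_MAP = 12.535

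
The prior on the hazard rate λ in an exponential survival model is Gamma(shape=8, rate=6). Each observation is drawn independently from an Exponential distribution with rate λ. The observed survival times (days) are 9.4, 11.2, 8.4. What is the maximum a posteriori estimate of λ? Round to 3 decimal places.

λ̂_MAP = 0.286

The Exponential(rate=λ) likelihood is ∝ λ^n e^(−λΣtᵢ). Here n = 3 and Σtᵢ = 9.4 + 11.2 + 8.4 = 29.
Posterior ∝ λ^7e^(−6λ) · λ^3e^(−29λ) = λ^10e^(−35λ), i.e. Gamma(11, 35).
Mode = (a−1)/b = 10/35 ≈ 0.286.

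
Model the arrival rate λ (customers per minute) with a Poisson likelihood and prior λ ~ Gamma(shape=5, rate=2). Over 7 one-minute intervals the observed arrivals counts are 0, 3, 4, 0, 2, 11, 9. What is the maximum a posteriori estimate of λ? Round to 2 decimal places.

Σxᵢ = 0+3+4+0+2+11+9 = 29, with n = 7.
Posterior ∝ λ^4e^(−2λ) · λ^29e^(−7λ) = λ^33e^(−9λ), i.e. Gamma(shape=34, rate=9).
The mode of a Gamma(a, b) with a ≥ 1 (shape–rate) is (a−1)/b = 33/9 ≈ 3.67.

λ̂_MAP = 3.67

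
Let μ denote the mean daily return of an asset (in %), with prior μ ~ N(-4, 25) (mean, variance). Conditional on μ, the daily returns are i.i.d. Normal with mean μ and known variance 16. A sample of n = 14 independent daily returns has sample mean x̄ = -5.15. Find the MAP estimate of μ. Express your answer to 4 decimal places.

μ̂_MAP = -5.0997

n = 14, x̄ = -5.15.
For a Normal prior and Normal likelihood with known variance, the posterior is Normal; its mode equals its mean, the precision-weighted average.
Prior precision 1/σ₀² = 1/25 = 0.04; data precision n/σ² = 14/16 = 0.875.
μ̂ = (0.04·(-4) + 0.875·(-5.15)) / (0.04 + 0.875) = (-4.66625)/0.915 = -3733/732 ≈ -5.0997.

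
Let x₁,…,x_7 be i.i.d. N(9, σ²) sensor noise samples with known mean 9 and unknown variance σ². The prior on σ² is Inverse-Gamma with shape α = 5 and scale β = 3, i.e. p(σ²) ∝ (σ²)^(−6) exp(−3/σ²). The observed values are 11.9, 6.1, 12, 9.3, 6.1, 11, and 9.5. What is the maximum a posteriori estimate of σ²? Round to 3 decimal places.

Sum of squared deviations about the known mean: SS = (11.9−9)² + (6.1−9)² + (12−9)² + (9.3−9)² + (6.1−9)² + (11−9)² + (9.5−9)² = 38.57.
The Normal likelihood contributes (σ²)^(−n/2) exp(−SS/(2σ²)), so the posterior is Inverse-Gamma(α + n/2, β + SS/2) = Inverse-Gamma(8.5, 22.285).
The mode of Inverse-Gamma(a, b) is b/(a+1) = 22.285/9.5 ≈ 2.346.

σ̂²_MAP = 2.346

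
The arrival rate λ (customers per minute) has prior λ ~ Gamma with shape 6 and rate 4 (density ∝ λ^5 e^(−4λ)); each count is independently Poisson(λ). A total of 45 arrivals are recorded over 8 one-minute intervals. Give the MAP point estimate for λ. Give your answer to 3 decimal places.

Σxᵢ = 45, n = 8.
Posterior ∝ λ^5e^(−4λ) · λ^45e^(−8λ) = λ^50e^(−12λ), i.e. Gamma(shape=51, rate=12).
The mode of a Gamma(a, b) with a ≥ 1 (shape–rate) is (a−1)/b = 50/12 ≈ 4.167.

λ̂_MAP = 4.167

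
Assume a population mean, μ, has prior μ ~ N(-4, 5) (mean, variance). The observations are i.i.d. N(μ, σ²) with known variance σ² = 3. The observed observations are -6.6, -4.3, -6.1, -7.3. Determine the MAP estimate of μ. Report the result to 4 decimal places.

μ̂_MAP = -5.8043

n = 4; x̄ = ((-6.6) + (-4.3) + (-6.1) + (-7.3))/4 = -24.3/4 = -6.075.
For a Normal prior and Normal likelihood with known variance, the posterior is Normal; its mode equals its mean, the precision-weighted average.
Prior precision 1/σ₀² = 1/5 = 0.2; data precision n/σ² = 4/3.
μ̂ = (0.2·(-4) + (4/3)·(-6.075)) / (0.2 + 4/3) = (-8.9)/(23/15) = -267/46 ≈ -5.8043.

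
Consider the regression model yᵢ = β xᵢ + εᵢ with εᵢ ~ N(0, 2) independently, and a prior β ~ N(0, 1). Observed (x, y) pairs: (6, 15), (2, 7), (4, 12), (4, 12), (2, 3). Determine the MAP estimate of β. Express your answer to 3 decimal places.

β̂_MAP = 2.641

log p(β | y) = −Σ(yᵢ − βxᵢ)²/(2·2) − β²/(2·1) + const.
Setting the derivative to zero: Σxᵢ(yᵢ − βxᵢ)/2 − β/1 = 0, so β = Σxᵢyᵢ / (Σxᵢ² + σ²/τ²).
Σxᵢyᵢ = 6·15 + 2·7 + 4·12 + 4·12 + 2·3 = 206; Σxᵢ² = 76; σ²/τ² = 2.
β̂_MAP = 206 / (76 + 2) = 206/78 ≈ 2.641.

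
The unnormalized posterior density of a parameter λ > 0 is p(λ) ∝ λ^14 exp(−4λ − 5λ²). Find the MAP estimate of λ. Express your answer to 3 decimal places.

λ̂_MAP = 1.000

ℓ'(λ) = 14/λ − 4 − 10λ. Setting this to zero and multiplying by λ: 10λ² + 4λ − 14 = 0.
λ = (−4 + √(4² + 4·10·14)) / (2·10) = (−4 + √576) / 20 = (−4 + 24)/20 = 1.
ℓ''(λ) = −14/λ² − 10 < 0, confirming a maximum.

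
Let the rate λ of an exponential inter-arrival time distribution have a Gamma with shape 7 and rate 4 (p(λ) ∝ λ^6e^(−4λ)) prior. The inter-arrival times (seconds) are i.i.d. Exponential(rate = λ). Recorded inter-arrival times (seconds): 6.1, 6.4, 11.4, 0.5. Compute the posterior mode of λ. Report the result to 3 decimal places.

The Exponential(rate=λ) likelihood is ∝ λ^n e^(−λΣtᵢ). Here n = 4 and Σtᵢ = 6.1 + 6.4 + 11.4 + 0.5 = 24.4.
Posterior ∝ λ^6e^(−4λ) · λ^4e^(−24.4λ) = λ^10e^(−28.4λ), i.e. Gamma(11, 28.4).
Mode = (a−1)/b = 10/28.4 ≈ 0.352.

λ̂_MAP = 0.352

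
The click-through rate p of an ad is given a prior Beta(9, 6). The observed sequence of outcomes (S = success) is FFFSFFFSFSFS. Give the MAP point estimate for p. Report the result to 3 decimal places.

Prior: Beta(9, 6).
Data: 4 successes in 12 trials (from the sequence). The binomial likelihood contributes p^4(1−p)^8, so the posterior is Beta(9+4, 6+8) = Beta(13, 14).
For Beta(a, b) with a, b > 1 the mode is (a−1)/(a+b−2) = 12/25 ≈ 0.480.

p̂_MAP = 0.480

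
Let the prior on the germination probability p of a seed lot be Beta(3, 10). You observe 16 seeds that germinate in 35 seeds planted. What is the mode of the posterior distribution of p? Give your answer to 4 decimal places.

p̂_MAP = 0.3913

Prior: Beta(3, 10).
Data: 16 successes in 35 trials. The binomial likelihood contributes p^16(1−p)^19, so the posterior is Beta(3+16, 10+19) = Beta(19, 29).
For Beta(a, b) with a, b > 1 the mode is (a−1)/(a+b−2) = 18/46 ≈ 0.3913.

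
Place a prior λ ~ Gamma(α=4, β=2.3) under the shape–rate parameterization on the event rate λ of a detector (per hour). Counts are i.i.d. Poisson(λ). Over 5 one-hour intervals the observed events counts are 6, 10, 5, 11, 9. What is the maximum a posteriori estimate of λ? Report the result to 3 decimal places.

λ̂_MAP = 6.027

Σxᵢ = 6+10+5+11+9 = 41, with n = 5.
Posterior ∝ λ^3e^(−2.3λ) · λ^41e^(−5λ) = λ^44e^(−7.3λ), i.e. Gamma(shape=45, rate=7.3).
The mode of a Gamma(a, b) with a ≥ 1 (shape–rate) is (a−1)/b = 44/7.3 ≈ 6.027.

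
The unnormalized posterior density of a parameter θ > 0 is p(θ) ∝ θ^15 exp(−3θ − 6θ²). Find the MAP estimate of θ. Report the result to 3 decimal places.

ℓ'(θ) = 15/θ − 3 − 12θ. Setting this to zero and multiplying by θ: 12θ² + 3θ − 15 = 0.
θ = (−3 + √(3² + 4·12·15)) / (2·12) = (−3 + √729) / 24 = (−3 + 27)/24 = 1.
ℓ''(θ) = −15/θ² − 12 < 0, confirming a maximum.

θ̂_MAP = 1.000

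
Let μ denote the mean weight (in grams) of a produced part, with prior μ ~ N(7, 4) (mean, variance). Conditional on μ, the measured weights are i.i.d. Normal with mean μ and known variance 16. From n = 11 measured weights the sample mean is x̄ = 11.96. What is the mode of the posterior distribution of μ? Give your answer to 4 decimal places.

n = 11, x̄ = 11.96.
For a Normal prior and Normal likelihood with known variance, the posterior is Normal; its mode equals its mean, the precision-weighted average.
Prior precision 1/σ₀² = 1/4 = 0.25; data precision n/σ² = 11/16 = 0.6875.
μ̂ = (0.25·7 + 0.6875·11.96) / (0.25 + 0.6875) = 9.9725/0.9375 = 3989/375 ≈ 10.6373.

μ̂_MAP = 10.6373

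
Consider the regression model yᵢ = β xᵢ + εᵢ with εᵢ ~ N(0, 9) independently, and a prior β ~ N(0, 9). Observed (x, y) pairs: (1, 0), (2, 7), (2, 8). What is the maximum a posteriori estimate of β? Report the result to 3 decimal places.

β̂_MAP = 3.000

log p(β | y) = −Σ(yᵢ − βxᵢ)²/(2·9) − β²/(2·9) + const.
Setting the derivative to zero: Σxᵢ(yᵢ − βxᵢ)/9 − β/9 = 0, so β = Σxᵢyᵢ / (Σxᵢ² + σ²/τ²).
Σxᵢyᵢ = 1·0 + 2·7 + 2·8 = 30; Σxᵢ² = 9; σ²/τ² = 1.
β̂_MAP = 30 / (9 + 1) = 30/10 ≈ 3.000.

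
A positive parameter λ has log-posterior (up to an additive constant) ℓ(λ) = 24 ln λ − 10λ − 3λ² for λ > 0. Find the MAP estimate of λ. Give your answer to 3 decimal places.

ℓ'(λ) = 24/λ − 10 − 6λ. Setting this to zero and multiplying by λ: 6λ² + 10λ − 24 = 0.
λ = (−10 + √(10² + 4·6·24)) / (2·6) = (−10 + √676) / 12 = (−10 + 26)/12 = 4/3.
ℓ''(λ) = −24/λ² − 6 < 0, confirming a maximum.

λ̂_MAP = 1.333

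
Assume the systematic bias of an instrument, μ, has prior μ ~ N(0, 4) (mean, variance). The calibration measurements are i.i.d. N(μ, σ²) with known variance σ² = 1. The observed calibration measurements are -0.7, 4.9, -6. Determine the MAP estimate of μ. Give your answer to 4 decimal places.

n = 3; x̄ = ((-0.7) + 4.9 + (-6))/3 = -1.8/3 = -0.6.
For a Normal prior and Normal likelihood with known variance, the posterior is Normal; its mode equals its mean, the precision-weighted average.
Prior precision 1/σ₀² = 1/4 = 0.25; data precision n/σ² = 3/1 = 3.
μ̂ = (0.25·0 + 3·(-0.6)) / (0.25 + 3) = (-1.8)/3.25 = -36/65 ≈ -0.5538.

μ̂_MAP = -0.5538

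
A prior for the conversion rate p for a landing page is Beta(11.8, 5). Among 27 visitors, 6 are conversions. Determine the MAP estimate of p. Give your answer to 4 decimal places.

p̂_MAP = 0.4019

Prior: Beta(11.8, 5).
Data: 6 successes in 27 trials. The binomial likelihood contributes p^6(1−p)^21, so the posterior is Beta(11.8+6, 5+21) = Beta(17.8, 26).
For Beta(a, b) with a, b > 1 the mode is (a−1)/(a+b−2) = 16.8/41.8 ≈ 0.4019.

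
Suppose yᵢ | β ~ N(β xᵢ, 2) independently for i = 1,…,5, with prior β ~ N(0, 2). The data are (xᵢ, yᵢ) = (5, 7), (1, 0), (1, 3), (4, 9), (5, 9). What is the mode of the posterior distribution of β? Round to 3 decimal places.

β̂_MAP = 1.725

log p(β | y) = −Σ(yᵢ − βxᵢ)²/(2·2) − β²/(2·2) + const.
Setting the derivative to zero: Σxᵢ(yᵢ − βxᵢ)/2 − β/2 = 0, so β = Σxᵢyᵢ / (Σxᵢ² + σ²/τ²).
Σxᵢyᵢ = 5·7 + 1·0 + 1·3 + 4·9 + 5·9 = 119; Σxᵢ² = 68; σ²/τ² = 1.
β̂_MAP = 119 / (68 + 1) = 119/69 ≈ 1.725.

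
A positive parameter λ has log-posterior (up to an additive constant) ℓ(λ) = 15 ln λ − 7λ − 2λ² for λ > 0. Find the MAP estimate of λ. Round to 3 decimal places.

ℓ'(λ) = 15/λ − 7 − 4λ. Setting this to zero and multiplying by λ: 4λ² + 7λ − 15 = 0.
λ = (−7 + √(7² + 4·4·15)) / (2·4) = (−7 + √289) / 8 = (−7 + 17)/8 = 5/4.
ℓ''(λ) = −15/λ² − 4 < 0, confirming a maximum.

λ̂_MAP = 1.250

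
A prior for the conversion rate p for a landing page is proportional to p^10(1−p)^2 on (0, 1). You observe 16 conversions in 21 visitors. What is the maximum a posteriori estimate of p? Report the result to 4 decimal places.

p̂_MAP = 0.7879

The prior density ∝ p^10(1−p)^2 is the kernel of Beta(11, 3).
Data: 16 successes in 21 trials. The binomial likelihood contributes p^16(1−p)^5, so the posterior is Beta(11+16, 3+5) = Beta(27, 8).
For Beta(a, b) with a, b > 1 the mode is (a−1)/(a+b−2) = 26/33 ≈ 0.7879.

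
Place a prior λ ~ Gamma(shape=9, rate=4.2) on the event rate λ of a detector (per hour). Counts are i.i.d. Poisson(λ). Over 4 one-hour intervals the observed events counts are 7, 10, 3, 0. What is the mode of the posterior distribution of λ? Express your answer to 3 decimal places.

λ̂_MAP = 3.415

Σxᵢ = 7+10+3+0 = 20, with n = 4.
Posterior ∝ λ^8e^(−4.2λ) · λ^20e^(−4λ) = λ^28e^(−8.2λ), i.e. Gamma(shape=29, rate=8.2).
The mode of a Gamma(a, b) with a ≥ 1 (shape–rate) is (a−1)/b = 28/8.2 ≈ 3.415.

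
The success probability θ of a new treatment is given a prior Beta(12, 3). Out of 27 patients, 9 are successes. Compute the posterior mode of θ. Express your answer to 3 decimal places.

θ̂_MAP = 0.500

Prior: Beta(12, 3).
Data: 9 successes in 27 trials. The binomial likelihood contributes θ^9(1−θ)^18, so the posterior is Beta(12+9, 3+18) = Beta(21, 21).
For Beta(a, b) with a, b > 1 the mode is (a−1)/(a+b−2) = 20/40 ≈ 0.500.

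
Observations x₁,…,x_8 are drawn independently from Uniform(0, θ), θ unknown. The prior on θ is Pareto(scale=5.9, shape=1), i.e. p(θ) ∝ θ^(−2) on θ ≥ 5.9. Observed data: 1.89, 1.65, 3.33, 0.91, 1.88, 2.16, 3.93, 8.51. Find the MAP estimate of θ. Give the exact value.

θ̂_MAP = 8.51

The Uniform(0, θ) likelihood is θ^(−n) for θ ≥ max(xᵢ), zero otherwise. Here max(xᵢ) = 8.51.
Posterior ∝ θ^(−2) · θ^(−8) = θ^(−10) on θ ≥ max(5.9, 8.51) = 8.51.
This density is strictly decreasing in θ, so the posterior mode lies at the lower boundary of the support.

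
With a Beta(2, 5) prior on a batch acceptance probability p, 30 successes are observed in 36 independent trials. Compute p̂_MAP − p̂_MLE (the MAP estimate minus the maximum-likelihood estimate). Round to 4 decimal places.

Posterior is Beta(32, 11); MAP = (32−1)/(43−2) = 31/41 ≈ 0.75610.
MLE ignores the prior: p̂_MLE = k/n = 30/36 ≈ 0.83333.
Difference = 31/41 − 30/36 = -19/246 ≈ -0.0772.

MAP − MLE = -0.0772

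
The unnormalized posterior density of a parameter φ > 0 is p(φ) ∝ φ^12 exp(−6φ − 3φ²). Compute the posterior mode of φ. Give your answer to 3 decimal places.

ℓ'(φ) = 12/φ − 6 − 6φ. Setting this to zero and multiplying by φ: 6φ² + 6φ − 12 = 0.
φ = (−6 + √(6² + 4·6·12)) / (2·6) = (−6 + √324) / 12 = (−6 + 18)/12 = 1.
ℓ''(φ) = −12/φ² − 6 < 0, confirming a maximum.

φ̂_MAP = 1.000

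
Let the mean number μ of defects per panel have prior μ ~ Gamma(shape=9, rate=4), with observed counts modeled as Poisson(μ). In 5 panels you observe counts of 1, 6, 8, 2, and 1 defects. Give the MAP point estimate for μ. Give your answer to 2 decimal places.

μ̂_MAP = 2.89

Σxᵢ = 1+6+8+2+1 = 18, with n = 5.
Posterior ∝ μ^8e^(−4μ) · μ^18e^(−5μ) = μ^26e^(−9μ), i.e. Gamma(shape=27, rate=9).
The mode of a Gamma(a, b) with a ≥ 1 (shape–rate) is (a−1)/b = 26/9 ≈ 2.89.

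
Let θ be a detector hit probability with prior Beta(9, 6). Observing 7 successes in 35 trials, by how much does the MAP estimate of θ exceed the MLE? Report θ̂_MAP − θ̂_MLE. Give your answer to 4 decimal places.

MAP − MLE = 0.1125

Posterior is Beta(16, 34); MAP = (16−1)/(50−2) = 15/48 ≈ 0.31250.
MLE ignores the prior: θ̂_MLE = k/n = 7/35 ≈ 0.20000.
Difference = 15/48 − 7/35 = 9/80 ≈ 0.1125.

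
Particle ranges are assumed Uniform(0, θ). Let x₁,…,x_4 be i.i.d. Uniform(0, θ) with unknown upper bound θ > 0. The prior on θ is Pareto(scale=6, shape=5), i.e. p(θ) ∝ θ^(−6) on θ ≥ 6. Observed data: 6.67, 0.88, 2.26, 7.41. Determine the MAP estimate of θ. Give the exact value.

θ̂_MAP = 7.41

The Uniform(0, θ) likelihood is θ^(−n) for θ ≥ max(xᵢ), zero otherwise. Here max(xᵢ) = 7.41.
Posterior ∝ θ^(−6) · θ^(−4) = θ^(−10) on θ ≥ max(6, 7.41) = 7.41.
This density is strictly decreasing in θ, so the posterior mode lies at the lower boundary of the support.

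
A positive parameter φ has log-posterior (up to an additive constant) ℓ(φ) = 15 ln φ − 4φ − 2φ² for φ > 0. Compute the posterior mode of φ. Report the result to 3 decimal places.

ℓ'(φ) = 15/φ − 4 − 4φ. Setting this to zero and multiplying by φ: 4φ² + 4φ − 15 = 0.
φ = (−4 + √(4² + 4·4·15)) / (2·4) = (−4 + √256) / 8 = (−4 + 16)/8 = 3/2.
ℓ''(φ) = −15/φ² − 4 < 0, confirming a maximum.

φ̂_MAP = 1.500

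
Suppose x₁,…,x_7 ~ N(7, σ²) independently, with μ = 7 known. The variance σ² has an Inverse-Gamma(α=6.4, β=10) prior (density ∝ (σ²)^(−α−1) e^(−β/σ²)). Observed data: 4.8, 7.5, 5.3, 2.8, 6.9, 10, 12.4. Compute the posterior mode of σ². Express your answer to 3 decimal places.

Sum of squared deviations about the known mean: SS = (4.8−7)² + (7.5−7)² + (5.3−7)² + (2.8−7)² + (6.9−7)² + (10−7)² + (12.4−7)² = 63.79.
The Normal likelihood contributes (σ²)^(−n/2) exp(−SS/(2σ²)), so the posterior is Inverse-Gamma(α + n/2, β + SS/2) = Inverse-Gamma(9.9, 41.895).
The mode of Inverse-Gamma(a, b) is b/(a+1) = 41.895/10.9 ≈ 3.844.

σ̂²_MAP = 3.844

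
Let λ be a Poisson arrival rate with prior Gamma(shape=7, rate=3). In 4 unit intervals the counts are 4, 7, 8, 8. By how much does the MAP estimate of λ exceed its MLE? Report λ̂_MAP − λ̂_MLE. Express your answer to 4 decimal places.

MAP − MLE = -2.0357

Σxᵢ = 27. Posterior is Gamma(34, 7); MAP = (34−1)/7 = 33/7 ≈ 4.71429.
MLE = x̄ = 27/4 ≈ 6.75000.
Difference = 33/7 − 27/4 = -57/28 ≈ -2.0357.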